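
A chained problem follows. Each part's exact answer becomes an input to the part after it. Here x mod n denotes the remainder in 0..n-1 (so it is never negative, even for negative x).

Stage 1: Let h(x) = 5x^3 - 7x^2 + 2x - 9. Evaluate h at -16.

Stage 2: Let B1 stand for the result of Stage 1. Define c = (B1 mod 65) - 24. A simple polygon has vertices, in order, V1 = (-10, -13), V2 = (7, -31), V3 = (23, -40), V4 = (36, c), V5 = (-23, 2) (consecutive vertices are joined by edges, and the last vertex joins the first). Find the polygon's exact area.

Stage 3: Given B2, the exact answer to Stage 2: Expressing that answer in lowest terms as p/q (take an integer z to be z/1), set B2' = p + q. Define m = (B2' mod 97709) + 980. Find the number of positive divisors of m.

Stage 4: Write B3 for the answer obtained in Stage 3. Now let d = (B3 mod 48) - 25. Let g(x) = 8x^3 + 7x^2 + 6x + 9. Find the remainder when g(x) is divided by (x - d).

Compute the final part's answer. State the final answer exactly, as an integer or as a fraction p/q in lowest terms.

Stage 1: 5*(-16)^3 - 7*(-16)^2 + 2*(-16)^1 - 9 = (-20480) + (-1792) + (-32) + (-9) = -22313; answer -22313
Stage 2: B1 = -22313; c = 23; cross terms: (-10*-31 - 7*-13)=401, (7*-40 - 23*-31)=433, (23*23 - 36*-40)=1969, (36*2 - -23*23)=601, (-23*-13 - -10*2)=319; twice the area = |3723| = 3723; area = 3723/2; answer 3723/2
Stage 3: B2 = 3723/2; threaded value p + q = 3725; m = 4705; 4705 = 5 * 941; number of divisors = (1+1) * (1+1) = 4; answer 4
Stage 4: B3 = 4; d = -21; remainder = value at the root: 8*(-21)^3 + 7*(-21)^2 + 6*(-21)^1 + 9 = (-74088) + (3087) + (-126) + (9) = -71118; answer -71118

-71118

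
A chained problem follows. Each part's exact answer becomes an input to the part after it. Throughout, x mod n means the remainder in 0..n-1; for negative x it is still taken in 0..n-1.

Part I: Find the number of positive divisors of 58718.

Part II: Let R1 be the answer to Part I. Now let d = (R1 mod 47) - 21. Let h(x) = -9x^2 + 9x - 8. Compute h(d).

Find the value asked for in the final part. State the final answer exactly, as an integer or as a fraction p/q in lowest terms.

Part I: 58718 = 2 * 11 * 17 * 157; number of divisors = (1+1) * (1+1) * (1+1) * (1+1) = 16; answer 16
Part II: R1 = 16; d = -5; -9*(-5)^2 + 9*(-5)^1 - 8 = (-225) + (-45) + (-8) = -278; answer -278

-278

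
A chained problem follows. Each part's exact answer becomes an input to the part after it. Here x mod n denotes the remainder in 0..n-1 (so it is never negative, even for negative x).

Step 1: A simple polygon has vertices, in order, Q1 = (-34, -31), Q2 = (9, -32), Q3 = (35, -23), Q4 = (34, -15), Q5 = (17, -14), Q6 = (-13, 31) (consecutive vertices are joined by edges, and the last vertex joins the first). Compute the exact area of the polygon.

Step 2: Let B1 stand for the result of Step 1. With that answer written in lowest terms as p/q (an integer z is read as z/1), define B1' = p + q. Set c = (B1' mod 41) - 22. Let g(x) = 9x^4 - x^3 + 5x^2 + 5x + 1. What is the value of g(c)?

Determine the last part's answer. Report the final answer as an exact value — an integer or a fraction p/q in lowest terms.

Step 1: cross terms: (-34*-32 - 9*-31)=1367, (9*-23 - 35*-32)=913, (35*-15 - 34*-23)=257, (34*-14 - 17*-15)=-221, (17*31 - -13*-14)=345, (-13*-31 - -34*31)=1457; twice the area = |4118| = 4118; area = 2059; answer 2059
Step 2: B1 = 2059; threaded value p + q = 2060; c = -12; 9*(-12)^4 - 1*(-12)^3 + 5*(-12)^2 + 5*(-12)^1 + 1 = (186624) + (1728) + (720) + (-60) + (1) = 189013; answer 189013

189013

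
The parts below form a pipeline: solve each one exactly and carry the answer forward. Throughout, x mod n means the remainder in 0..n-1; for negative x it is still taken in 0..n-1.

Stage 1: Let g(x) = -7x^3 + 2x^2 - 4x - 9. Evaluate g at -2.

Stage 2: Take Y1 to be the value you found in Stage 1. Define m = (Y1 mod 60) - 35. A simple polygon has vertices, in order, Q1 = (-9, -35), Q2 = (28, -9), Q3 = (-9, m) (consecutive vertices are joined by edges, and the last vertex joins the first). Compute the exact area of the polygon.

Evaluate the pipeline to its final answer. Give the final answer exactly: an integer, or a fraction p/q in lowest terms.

111/2

Stage 1: -7*(-2)^3 + 2*(-2)^2 - 4*(-2)^1 - 9 = (56) + (8) + (8) + (-9) = 63; answer 63
Stage 2: Y1 = 63; m = -32; cross terms: (-9*-9 - 28*-35)=1061, (28*-32 - -9*-9)=-977, (-9*-35 - -9*-32)=27; twice the area = |111| = 111; area = 111/2; answer 111/2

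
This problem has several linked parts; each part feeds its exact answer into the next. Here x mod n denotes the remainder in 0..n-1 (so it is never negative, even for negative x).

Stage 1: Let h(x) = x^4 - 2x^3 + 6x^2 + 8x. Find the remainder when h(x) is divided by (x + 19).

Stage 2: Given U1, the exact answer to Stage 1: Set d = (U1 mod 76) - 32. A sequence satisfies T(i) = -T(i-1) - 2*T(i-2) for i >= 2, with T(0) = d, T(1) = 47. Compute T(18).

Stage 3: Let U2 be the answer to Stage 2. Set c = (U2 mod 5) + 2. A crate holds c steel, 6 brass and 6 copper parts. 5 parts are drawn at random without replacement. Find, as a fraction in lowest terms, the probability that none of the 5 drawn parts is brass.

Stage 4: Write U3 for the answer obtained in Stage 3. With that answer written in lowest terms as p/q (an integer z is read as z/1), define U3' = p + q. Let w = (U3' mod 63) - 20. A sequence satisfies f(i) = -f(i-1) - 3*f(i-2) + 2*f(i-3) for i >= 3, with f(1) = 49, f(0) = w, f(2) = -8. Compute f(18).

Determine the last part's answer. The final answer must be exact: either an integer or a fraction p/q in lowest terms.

-1054643

Stage 1: remainder = value at the root: 1*(-19)^4 - 2*(-19)^3 + 6*(-19)^2 + 8*(-19)^1 = (130321) + (13718) + (2166) + (-152) = 146053; answer 146053
Stage 2: U1 = 146053; d = 25; T(2) = -1*(47) - 2*(25) = -97; iterating: T(2)=-97, T(3)=3, T(4)=191, T(5)=-197, T(6)=-185, T(7)=579, T(8)=-209, T(9)=-949, T(10)=1367, T(11)=531, T(12)=-3265, T(13)=2203, T(14)=4327, T(15)=-8733, T(16)=79, T(17)=17387, T(18)=-17545; answer -17545
Stage 3: U2 = -17545; c = 2; total draws C(14,5) = 2002; favorable C(8,5) = 56; P = 4/143; answer 4/143
Stage 4: U3 = 4/143; threaded value p + q = 147; w = 1; f(3) = -1*(-8) - 3*(49) + 2*(1) = -137; iterating: f(3)=-137, f(4)=259, f(5)=136, f(6)=-1187, f(7)=1297, f(8)=2536, f(9)=-8801, f(10)=3787, f(11)=27688, f(12)=-56651, f(13)=-18839, f(14)=244168, f(15)=-300953, f(16)=-469229, f(17)=1860424, f(18)=-1054643; answer -1054643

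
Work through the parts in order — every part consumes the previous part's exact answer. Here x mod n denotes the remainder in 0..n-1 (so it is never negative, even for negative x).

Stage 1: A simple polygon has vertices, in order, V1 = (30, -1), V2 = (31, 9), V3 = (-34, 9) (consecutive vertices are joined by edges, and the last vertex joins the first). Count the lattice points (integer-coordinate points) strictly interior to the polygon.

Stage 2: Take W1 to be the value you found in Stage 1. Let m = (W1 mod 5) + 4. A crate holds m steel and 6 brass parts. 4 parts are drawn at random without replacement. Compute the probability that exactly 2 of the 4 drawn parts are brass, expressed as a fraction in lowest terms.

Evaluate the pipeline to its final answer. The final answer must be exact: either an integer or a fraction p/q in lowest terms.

5/11

Stage 1: cross terms: (30*9 - 31*-1)=301, (31*9 - -34*9)=585, (-34*-1 - 30*9)=-236; twice the area = |650| = 650; area = 325; boundary points = 1 + 65 + 2 = 68; strictly interior points = area - boundary/2 + 1 = 292; answer 292
Stage 2: W1 = 292; m = 6; total draws C(12,4) = 495; favorable C(6,2)*C(6,2) = 225; P = 5/11; answer 5/11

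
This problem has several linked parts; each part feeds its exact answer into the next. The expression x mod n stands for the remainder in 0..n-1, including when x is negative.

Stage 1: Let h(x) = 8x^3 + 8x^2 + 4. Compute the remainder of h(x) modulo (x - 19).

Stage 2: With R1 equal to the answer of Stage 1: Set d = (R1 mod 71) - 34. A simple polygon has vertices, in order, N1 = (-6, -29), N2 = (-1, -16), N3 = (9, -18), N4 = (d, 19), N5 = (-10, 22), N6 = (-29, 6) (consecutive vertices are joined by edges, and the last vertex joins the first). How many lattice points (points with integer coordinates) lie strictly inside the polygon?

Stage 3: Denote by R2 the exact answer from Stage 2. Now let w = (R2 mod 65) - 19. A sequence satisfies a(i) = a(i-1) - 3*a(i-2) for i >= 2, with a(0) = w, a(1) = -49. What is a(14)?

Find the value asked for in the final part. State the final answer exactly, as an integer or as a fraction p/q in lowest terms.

117563

Stage 1: remainder = value at the root: 8*(19)^3 + 8*(19)^2 + 4 = (54872) + (2888) + (4) = 57764; answer 57764
Stage 2: R1 = 57764; d = 7; cross terms: (-6*-16 - -1*-29)=67, (-1*-18 - 9*-16)=162, (9*19 - 7*-18)=297, (7*22 - -10*19)=344, (-10*6 - -29*22)=578, (-29*-29 - -6*6)=877; twice the area = |2325| = 2325; area = 2325/2; boundary points = 1 + 2 + 1 + 1 + 1 + 1 = 7; strictly interior points = area - boundary/2 + 1 = 1160; answer 1160
Stage 3: R2 = 1160; w = 36; a(2) = 1*(-49) - 3*(36) = -157; iterating: a(2)=-157, a(3)=-10, a(4)=461, a(5)=491, a(6)=-892, a(7)=-2365, a(8)=311, a(9)=7406, a(10)=6473, a(11)=-15745, a(12)=-35164, a(13)=12071, a(14)=117563; answer 117563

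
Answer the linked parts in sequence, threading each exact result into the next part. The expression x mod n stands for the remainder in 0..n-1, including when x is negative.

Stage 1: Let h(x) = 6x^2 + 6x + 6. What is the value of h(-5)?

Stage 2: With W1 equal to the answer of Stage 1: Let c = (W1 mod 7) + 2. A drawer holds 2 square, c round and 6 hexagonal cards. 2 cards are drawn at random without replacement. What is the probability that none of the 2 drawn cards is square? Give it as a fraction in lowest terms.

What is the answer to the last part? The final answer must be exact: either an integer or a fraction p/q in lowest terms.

Stage 1: 6*(-5)^2 + 6*(-5)^1 + 6 = (150) + (-30) + (6) = 126; answer 126
Stage 2: W1 = 126; c = 2; total draws C(10,2) = 45; favorable C(8,2) = 28; P = 28/45; answer 28/45

28/45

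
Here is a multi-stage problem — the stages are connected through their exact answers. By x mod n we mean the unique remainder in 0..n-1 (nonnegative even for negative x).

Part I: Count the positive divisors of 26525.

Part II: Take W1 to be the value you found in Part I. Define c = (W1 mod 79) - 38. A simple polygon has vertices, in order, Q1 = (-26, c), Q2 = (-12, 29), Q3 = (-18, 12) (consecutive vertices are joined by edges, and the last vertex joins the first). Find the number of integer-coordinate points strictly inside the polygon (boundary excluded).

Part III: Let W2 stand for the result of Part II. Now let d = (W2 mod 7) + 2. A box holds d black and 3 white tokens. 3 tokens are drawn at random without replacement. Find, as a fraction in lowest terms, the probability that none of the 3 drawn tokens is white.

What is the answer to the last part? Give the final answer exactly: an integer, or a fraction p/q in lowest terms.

Part I: 26525 = 5^2 * 1061; number of divisors = (2+1) * (1+1) = 6; answer 6
Part II: W1 = 6; c = -32; cross terms: (-26*29 - -12*-32)=-1138, (-12*12 - -18*29)=378, (-18*-32 - -26*12)=888; twice the area = |128| = 128; area = 64; boundary points = 1 + 1 + 4 = 6; strictly interior points = area - boundary/2 + 1 = 62; answer 62
Part III: W2 = 62; d = 8; total draws C(11,3) = 165; favorable C(8,3) = 56; P = 56/165; answer 56/165

56/165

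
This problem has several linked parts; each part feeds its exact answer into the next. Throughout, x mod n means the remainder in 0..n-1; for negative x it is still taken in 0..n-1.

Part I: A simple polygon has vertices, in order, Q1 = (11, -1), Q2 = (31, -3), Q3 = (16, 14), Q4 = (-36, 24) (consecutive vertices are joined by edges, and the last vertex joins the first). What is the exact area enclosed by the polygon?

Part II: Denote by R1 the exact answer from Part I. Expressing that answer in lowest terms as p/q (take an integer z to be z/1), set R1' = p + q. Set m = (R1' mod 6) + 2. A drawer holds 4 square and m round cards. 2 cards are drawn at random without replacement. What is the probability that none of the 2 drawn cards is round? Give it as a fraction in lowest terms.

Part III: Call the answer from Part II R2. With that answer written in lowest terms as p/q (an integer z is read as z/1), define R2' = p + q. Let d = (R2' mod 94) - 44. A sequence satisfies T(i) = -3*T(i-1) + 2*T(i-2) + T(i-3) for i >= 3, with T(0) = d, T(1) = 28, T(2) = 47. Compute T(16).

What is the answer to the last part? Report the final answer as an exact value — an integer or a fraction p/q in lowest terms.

1546225975

Part I: cross terms: (11*-3 - 31*-1)=-2, (31*14 - 16*-3)=482, (16*24 - -36*14)=888, (-36*-1 - 11*24)=-228; twice the area = |1140| = 1140; area = 570; answer 570
Part II: R1 = 570; threaded value p + q = 571; m = 3; total draws C(7,2) = 21; favorable C(4,2) = 6; P = 2/7; answer 2/7
Part III: R2 = 2/7; threaded value p + q = 9; d = -35; T(3) = -3*(47) + 2*(28) + 1*(-35) = -120; iterating: T(3)=-120, T(4)=482, T(5)=-1639, T(6)=5761, T(7)=-20079, T(8)=70120, T(9)=-244757, T(10)=854432, T(11)=-2982690, T(12)=10412177, T(13)=-36347479, T(14)=126884101, T(15)=-442935084, T(16)=1546225975; answer 1546225975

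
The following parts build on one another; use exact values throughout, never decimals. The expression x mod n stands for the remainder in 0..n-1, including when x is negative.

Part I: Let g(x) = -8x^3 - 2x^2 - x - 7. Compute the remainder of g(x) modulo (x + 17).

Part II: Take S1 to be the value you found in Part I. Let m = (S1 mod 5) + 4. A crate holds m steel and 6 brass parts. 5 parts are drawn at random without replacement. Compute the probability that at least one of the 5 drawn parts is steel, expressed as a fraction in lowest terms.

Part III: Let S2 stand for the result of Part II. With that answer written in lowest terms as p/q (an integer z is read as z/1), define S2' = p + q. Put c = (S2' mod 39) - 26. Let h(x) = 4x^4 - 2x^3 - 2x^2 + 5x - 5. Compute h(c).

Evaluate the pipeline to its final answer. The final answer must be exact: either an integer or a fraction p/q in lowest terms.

37845

Part I: remainder = value at the root: -8*(-17)^3 - 2*(-17)^2 - 1*(-17)^1 - 7 = (39304) + (-578) + (17) + (-7) = 38736; answer 38736
Part II: S1 = 38736; m = 5; total draws C(11,5) = 462; complement C(6,5) = 6; favorable 462 - 6 = 456; P = 76/77; answer 76/77
Part III: S2 = 76/77; threaded value p + q = 153; c = 10; 4*(10)^4 - 2*(10)^3 - 2*(10)^2 + 5*(10)^1 - 5 = (40000) + (-2000) + (-200) + (50) + (-5) = 37845; answer 37845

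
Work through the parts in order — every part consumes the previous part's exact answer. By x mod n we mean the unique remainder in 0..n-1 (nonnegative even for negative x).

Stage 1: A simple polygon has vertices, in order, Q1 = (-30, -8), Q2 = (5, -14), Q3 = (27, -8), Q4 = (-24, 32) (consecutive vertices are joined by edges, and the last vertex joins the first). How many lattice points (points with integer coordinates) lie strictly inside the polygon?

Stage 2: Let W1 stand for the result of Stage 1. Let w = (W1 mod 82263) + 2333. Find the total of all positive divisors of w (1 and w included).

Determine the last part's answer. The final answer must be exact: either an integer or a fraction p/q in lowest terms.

7296

Stage 1: cross terms: (-30*-14 - 5*-8)=460, (5*-8 - 27*-14)=338, (27*32 - -24*-8)=672, (-24*-8 - -30*32)=1152; twice the area = |2622| = 2622; area = 1311; boundary points = 1 + 2 + 1 + 2 = 6; strictly interior points = area - boundary/2 + 1 = 1309; answer 1309
Stage 2: W1 = 1309; w = 3642; 3642 = 2 * 3 * 607; sigma = (1 + 2) * (1 + 3) * (1 + 607) = 3 * 4 * 608 = 7296; answer 7296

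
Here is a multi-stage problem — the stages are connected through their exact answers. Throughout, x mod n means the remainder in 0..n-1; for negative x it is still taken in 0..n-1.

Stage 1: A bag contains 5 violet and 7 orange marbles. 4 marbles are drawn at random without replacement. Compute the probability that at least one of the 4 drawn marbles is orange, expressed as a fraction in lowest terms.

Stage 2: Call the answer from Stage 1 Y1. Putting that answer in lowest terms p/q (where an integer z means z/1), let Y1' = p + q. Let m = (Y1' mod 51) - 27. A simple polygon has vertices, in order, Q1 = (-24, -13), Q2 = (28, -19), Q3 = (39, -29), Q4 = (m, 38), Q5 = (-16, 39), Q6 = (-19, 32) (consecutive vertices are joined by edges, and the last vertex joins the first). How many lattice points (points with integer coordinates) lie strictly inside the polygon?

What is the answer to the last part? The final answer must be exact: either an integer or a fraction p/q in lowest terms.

2615

Stage 1: total draws C(12,4) = 495; complement C(5,4) = 5; favorable 495 - 5 = 490; P = 98/99; answer 98/99
Stage 2: Y1 = 98/99; threaded value p + q = 197; m = 17; cross terms: (-24*-19 - 28*-13)=820, (28*-29 - 39*-19)=-71, (39*38 - 17*-29)=1975, (17*39 - -16*38)=1271, (-16*32 - -19*39)=229, (-19*-13 - -24*32)=1015; twice the area = |5239| = 5239; area = 5239/2; boundary points = 2 + 1 + 1 + 1 + 1 + 5 = 11; strictly interior points = area - boundary/2 + 1 = 2615; answer 2615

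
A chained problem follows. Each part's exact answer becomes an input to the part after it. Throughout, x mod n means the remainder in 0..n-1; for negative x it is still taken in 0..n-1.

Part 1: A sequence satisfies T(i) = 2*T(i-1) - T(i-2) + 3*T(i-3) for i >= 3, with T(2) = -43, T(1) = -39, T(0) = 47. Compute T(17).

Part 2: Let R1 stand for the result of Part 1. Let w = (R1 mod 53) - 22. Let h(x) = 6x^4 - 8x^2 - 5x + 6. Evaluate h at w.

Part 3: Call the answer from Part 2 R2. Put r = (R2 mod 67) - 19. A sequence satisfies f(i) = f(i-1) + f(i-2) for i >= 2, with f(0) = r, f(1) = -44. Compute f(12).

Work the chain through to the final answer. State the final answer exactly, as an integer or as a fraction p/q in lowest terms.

-4200

Part 1: T(3) = 2*(-43) - 1*(-39) + 3*(47) = 94; iterating: T(3)=94, T(4)=114, T(5)=5, T(6)=178, T(7)=693, T(8)=1223, T(9)=2287, T(10)=5430, T(11)=12242, T(12)=25915, T(13)=55878, T(14)=122567, T(15)=267001, T(16)=579069, T(17)=1258838; answer 1258838
Part 2: R1 = 1258838; w = 13; 6*(13)^4 - 8*(13)^2 - 5*(13)^1 + 6 = (171366) + (-1352) + (-65) + (6) = 169955; answer 169955
Part 3: R2 = 169955; r = 24; f(2) = 1*(-44) + 1*(24) = -20; iterating: f(2)=-20, f(3)=-64, f(4)=-84, f(5)=-148, f(6)=-232, f(7)=-380, f(8)=-612, f(9)=-992, f(10)=-1604, f(11)=-2596, f(12)=-4200; answer -4200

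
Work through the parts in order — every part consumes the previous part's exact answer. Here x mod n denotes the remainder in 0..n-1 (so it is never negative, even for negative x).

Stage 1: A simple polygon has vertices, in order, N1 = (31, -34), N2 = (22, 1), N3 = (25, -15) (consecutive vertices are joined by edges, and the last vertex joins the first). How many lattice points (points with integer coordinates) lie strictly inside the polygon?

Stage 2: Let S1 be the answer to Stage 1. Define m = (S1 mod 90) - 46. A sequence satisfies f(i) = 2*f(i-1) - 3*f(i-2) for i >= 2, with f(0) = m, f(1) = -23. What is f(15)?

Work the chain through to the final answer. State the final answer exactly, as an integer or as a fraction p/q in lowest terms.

Stage 1: cross terms: (31*1 - 22*-34)=779, (22*-15 - 25*1)=-355, (25*-34 - 31*-15)=-385; twice the area = |39| = 39; area = 39/2; boundary points = 1 + 1 + 1 = 3; strictly interior points = area - boundary/2 + 1 = 19; answer 19
Stage 2: S1 = 19; m = -27; f(2) = 2*(-23) - 3*(-27) = 35; iterating: f(2)=35, f(3)=139, f(4)=173, f(5)=-71, f(6)=-661, f(7)=-1109, f(8)=-235, f(9)=2857, f(10)=6419, f(11)=4267, f(12)=-10723, f(13)=-34247, f(14)=-36325, f(15)=30091; answer 30091

30091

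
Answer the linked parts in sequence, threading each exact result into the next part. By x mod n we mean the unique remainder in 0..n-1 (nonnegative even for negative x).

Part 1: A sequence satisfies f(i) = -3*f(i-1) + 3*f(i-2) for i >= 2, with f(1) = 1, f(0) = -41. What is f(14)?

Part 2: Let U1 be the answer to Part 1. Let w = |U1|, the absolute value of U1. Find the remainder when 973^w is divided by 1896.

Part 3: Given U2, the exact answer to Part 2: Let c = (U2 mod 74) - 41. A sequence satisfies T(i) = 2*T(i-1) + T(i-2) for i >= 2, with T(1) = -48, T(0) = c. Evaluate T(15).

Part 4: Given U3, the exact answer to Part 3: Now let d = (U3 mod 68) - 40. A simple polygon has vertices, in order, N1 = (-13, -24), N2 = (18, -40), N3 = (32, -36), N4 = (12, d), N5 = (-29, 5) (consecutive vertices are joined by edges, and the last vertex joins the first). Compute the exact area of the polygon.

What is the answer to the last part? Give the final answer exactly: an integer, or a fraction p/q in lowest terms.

3081/2

Part 1: f(2) = -3*(1) + 3*(-41) = -126; iterating: f(2)=-126, f(3)=381, f(4)=-1521, f(5)=5706, f(6)=-21681, f(7)=82161, f(8)=-311526, f(9)=1181061, f(10)=-4477761, f(11)=16976466, f(12)=-64362681, f(13)=244017441, f(14)=-925140366; answer -925140366
Part 2: U1 = -925140366; w = 925140366; squarings mod 1896: 973^1=973, 973^2=625, 973^4=49, 973^8=505, 973^16=961, 973^32=169, 973^64=121, 973^128=1369, 973^256=913, 973^512=1225, 973^1024=889, 973^2048=1585, 973^4096=25, 973^8192=625, 973^16384=49, 973^32768=505, 973^65536=961, 973^131072=169, 973^262144=121, 973^524288=1369, 973^1048576=913, 973^2097152=1225, 973^4194304=889, 973^8388608=1585, 973^16777216=25, 973^33554432=625, 973^67108864=49, 973^134217728=505, 973^268435456=961, 973^536870912=169; 973^925140366 = 973^2 * 973^4 * 973^8 * 973^128 * 973^256 * 973^1024 * 973^32768 * 973^262144 * 973^2097152 * 973^16777216 * 973^33554432 * 973^67108864 * 973^268435456 * 973^536870912 = 433 (mod 1896); answer 433
Part 3: U2 = 433; c = 22; T(2) = 2*(-48) + 1*(22) = -74; iterating: T(2)=-74, T(3)=-196, T(4)=-466, T(5)=-1128, T(6)=-2722, T(7)=-6572, T(8)=-15866, T(9)=-38304, T(10)=-92474, T(11)=-223252, T(12)=-538978, T(13)=-1301208, T(14)=-3141394, T(15)=-7583996; answer -7583996
Part 4: U3 = -7583996; d = 4; cross terms: (-13*-40 - 18*-24)=952, (18*-36 - 32*-40)=632, (32*4 - 12*-36)=560, (12*5 - -29*4)=176, (-29*-24 - -13*5)=761; twice the area = |3081| = 3081; area = 3081/2; answer 3081/2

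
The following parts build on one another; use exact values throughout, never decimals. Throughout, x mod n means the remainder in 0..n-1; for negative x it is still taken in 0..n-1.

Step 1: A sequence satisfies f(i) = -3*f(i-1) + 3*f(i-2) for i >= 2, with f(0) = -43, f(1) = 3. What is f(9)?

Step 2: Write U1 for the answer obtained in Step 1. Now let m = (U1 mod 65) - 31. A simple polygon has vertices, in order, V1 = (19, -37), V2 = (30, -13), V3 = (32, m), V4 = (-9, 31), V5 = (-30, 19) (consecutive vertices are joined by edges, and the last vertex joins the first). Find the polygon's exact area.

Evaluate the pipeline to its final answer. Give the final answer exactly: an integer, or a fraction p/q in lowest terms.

4247/2

Step 1: f(2) = -3*(3) + 3*(-43) = -138; iterating: f(2)=-138, f(3)=423, f(4)=-1683, f(5)=6318, f(6)=-24003, f(7)=90963, f(8)=-344898, f(9)=1307583; answer 1307583
Step 2: U1 = 1307583; m = 12; cross terms: (19*-13 - 30*-37)=863, (30*12 - 32*-13)=776, (32*31 - -9*12)=1100, (-9*19 - -30*31)=759, (-30*-37 - 19*19)=749; twice the area = |4247| = 4247; area = 4247/2; answer 4247/2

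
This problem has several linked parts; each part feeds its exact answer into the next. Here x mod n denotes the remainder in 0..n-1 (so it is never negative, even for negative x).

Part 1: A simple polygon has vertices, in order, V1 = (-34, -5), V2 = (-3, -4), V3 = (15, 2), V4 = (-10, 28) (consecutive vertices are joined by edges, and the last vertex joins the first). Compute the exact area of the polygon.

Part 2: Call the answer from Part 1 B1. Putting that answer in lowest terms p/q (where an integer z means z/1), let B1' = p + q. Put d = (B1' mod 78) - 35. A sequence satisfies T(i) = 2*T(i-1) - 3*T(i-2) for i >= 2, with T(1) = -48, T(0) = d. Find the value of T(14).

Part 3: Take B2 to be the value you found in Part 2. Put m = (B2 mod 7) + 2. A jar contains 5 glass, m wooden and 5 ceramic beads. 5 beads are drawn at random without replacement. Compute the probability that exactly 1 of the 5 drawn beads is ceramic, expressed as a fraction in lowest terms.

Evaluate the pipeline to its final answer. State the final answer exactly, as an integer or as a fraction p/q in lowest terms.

Part 1: cross terms: (-34*-4 - -3*-5)=121, (-3*2 - 15*-4)=54, (15*28 - -10*2)=440, (-10*-5 - -34*28)=1002; twice the area = |1617| = 1617; area = 1617/2; answer 1617/2
Part 2: B1 = 1617/2; threaded value p + q = 1619; d = 24; T(2) = 2*(-48) - 3*(24) = -168; iterating: T(2)=-168, T(3)=-192, T(4)=120, T(5)=816, T(6)=1272, T(7)=96, T(8)=-3624, T(9)=-7536, T(10)=-4200, T(11)=14208, T(12)=41016, T(13)=39408, T(14)=-44232; answer -44232
Part 3: B2 = -44232; m = 3; total draws C(13,5) = 1287; favorable C(5,1)*C(8,4) = 350; P = 350/1287; answer 350/1287

350/1287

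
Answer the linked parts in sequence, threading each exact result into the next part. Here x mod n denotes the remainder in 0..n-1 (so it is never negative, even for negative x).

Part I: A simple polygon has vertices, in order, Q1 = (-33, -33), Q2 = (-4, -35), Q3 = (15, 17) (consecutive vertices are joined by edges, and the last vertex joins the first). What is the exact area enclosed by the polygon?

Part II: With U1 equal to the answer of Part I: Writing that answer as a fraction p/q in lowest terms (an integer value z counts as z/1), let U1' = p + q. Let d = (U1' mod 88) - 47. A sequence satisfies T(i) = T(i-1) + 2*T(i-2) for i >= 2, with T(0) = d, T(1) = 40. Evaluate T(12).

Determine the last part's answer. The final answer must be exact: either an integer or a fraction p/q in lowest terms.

Part I: cross terms: (-33*-35 - -4*-33)=1023, (-4*17 - 15*-35)=457, (15*-33 - -33*17)=66; twice the area = |1546| = 1546; area = 773; answer 773
Part II: U1 = 773; threaded value p + q = 774; d = 23; T(2) = 1*(40) + 2*(23) = 86; iterating: T(2)=86, T(3)=166, T(4)=338, T(5)=670, T(6)=1346, T(7)=2686, T(8)=5378, T(9)=10750, T(10)=21506, T(11)=43006, T(12)=86018; answer 86018

86018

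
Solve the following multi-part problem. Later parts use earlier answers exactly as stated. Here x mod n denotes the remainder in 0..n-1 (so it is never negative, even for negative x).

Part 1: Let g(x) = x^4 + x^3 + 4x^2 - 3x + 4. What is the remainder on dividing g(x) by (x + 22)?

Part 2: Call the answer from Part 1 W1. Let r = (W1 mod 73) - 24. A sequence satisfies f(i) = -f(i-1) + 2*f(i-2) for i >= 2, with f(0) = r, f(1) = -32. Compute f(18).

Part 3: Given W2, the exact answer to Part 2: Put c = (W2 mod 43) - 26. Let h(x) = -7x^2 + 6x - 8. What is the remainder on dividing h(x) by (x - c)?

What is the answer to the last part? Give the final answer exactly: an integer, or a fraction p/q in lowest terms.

-144

Part 1: remainder = value at the root: 1*(-22)^4 + 1*(-22)^3 + 4*(-22)^2 - 3*(-22)^1 + 4 = (234256) + (-10648) + (1936) + (66) + (4) = 225614; answer 225614
Part 2: W1 = 225614; r = 20; f(2) = -1*(-32) + 2*(20) = 72; iterating: f(2)=72, f(3)=-136, f(4)=280, f(5)=-552, f(6)=1112, f(7)=-2216, f(8)=4440, f(9)=-8872, f(10)=17752, f(11)=-35496, f(12)=71000, f(13)=-141992, f(14)=283992, f(15)=-567976, f(16)=1135960, f(17)=-2271912, f(18)=4543832; answer 4543832
Part 3: W2 = 4543832; c = -4; remainder = value at the root: -7*(-4)^2 + 6*(-4)^1 - 8 = (-112) + (-24) + (-8) = -144; answer -144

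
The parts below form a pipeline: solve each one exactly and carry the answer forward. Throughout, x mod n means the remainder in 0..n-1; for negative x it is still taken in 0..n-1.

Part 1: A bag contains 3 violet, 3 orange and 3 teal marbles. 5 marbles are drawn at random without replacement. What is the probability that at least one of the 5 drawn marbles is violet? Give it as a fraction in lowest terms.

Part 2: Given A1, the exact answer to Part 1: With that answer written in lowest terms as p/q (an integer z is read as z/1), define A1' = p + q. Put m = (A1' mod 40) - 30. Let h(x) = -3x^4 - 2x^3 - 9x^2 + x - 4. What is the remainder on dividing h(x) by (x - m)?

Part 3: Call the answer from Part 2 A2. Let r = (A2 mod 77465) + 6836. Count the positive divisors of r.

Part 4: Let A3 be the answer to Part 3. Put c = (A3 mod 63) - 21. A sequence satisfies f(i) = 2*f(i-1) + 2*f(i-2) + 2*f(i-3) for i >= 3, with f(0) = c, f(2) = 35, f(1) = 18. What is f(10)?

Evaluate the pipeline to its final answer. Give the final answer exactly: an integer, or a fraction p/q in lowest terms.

202856

Part 1: total draws C(9,5) = 126; complement C(6,5) = 6; favorable 126 - 6 = 120; P = 20/21; answer 20/21
Part 2: A1 = 20/21; threaded value p + q = 41; m = -29; remainder = value at the root: -3*(-29)^4 - 2*(-29)^3 - 9*(-29)^2 + 1*(-29)^1 - 4 = (-2121843) + (48778) + (-7569) + (-29) + (-4) = -2080667; answer -2080667
Part 3: A2 = -2080667; r = 17724; 17724 = 2^2 * 3 * 7 * 211; number of divisors = (2+1) * (1+1) * (1+1) * (1+1) = 24; answer 24
Part 4: A3 = 24; c = 3; f(3) = 2*(35) + 2*(18) + 2*(3) = 112; iterating: f(3)=112, f(4)=330, f(5)=954, f(6)=2792, f(7)=8152, f(8)=23796, f(9)=69480, f(10)=202856; answer 202856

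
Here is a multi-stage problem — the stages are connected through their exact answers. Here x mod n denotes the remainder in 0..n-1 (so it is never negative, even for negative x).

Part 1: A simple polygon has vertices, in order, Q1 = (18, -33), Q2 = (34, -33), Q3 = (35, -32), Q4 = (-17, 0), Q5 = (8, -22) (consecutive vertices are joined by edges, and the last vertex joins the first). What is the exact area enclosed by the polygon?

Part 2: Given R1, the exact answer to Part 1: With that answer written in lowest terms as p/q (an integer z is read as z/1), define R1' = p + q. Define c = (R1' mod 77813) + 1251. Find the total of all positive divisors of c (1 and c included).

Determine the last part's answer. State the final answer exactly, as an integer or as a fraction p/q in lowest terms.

3276

Part 1: cross terms: (18*-33 - 34*-33)=528, (34*-32 - 35*-33)=67, (35*0 - -17*-32)=-544, (-17*-22 - 8*0)=374, (8*-33 - 18*-22)=132; twice the area = |557| = 557; area = 557/2; answer 557/2
Part 2: R1 = 557/2; threaded value p + q = 559; c = 1810; 1810 = 2 * 5 * 181; sigma = (1 + 2) * (1 + 5) * (1 + 181) = 3 * 6 * 182 = 3276; answer 3276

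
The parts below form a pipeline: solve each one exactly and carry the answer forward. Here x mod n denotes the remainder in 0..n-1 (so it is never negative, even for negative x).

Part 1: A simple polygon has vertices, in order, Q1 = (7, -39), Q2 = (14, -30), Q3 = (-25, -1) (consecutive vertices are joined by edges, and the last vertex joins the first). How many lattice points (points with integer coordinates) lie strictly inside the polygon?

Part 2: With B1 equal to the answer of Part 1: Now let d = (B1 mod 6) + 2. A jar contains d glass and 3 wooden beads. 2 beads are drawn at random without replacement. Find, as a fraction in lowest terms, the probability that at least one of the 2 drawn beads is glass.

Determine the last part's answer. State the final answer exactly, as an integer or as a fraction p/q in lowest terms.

7/10

Part 1: cross terms: (7*-30 - 14*-39)=336, (14*-1 - -25*-30)=-764, (-25*-39 - 7*-1)=982; twice the area = |554| = 554; area = 277; boundary points = 1 + 1 + 2 = 4; strictly interior points = area - boundary/2 + 1 = 276; answer 276
Part 2: B1 = 276; d = 2; total draws C(5,2) = 10; complement C(3,2) = 3; favorable 10 - 3 = 7; P = 7/10; answer 7/10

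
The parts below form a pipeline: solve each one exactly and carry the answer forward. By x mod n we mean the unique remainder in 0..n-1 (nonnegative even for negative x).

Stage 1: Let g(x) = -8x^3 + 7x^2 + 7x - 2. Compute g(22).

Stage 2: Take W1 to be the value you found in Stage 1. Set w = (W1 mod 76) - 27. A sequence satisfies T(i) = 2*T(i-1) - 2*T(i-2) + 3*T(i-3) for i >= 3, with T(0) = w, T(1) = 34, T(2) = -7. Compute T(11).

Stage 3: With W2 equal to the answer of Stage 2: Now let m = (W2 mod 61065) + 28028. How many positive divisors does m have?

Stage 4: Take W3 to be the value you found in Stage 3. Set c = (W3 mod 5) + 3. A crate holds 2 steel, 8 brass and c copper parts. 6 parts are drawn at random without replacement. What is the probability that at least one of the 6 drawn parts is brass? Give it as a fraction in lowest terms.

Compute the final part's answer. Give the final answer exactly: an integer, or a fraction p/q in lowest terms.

285/286

Stage 1: -8*(22)^3 + 7*(22)^2 + 7*(22)^1 - 2 = (-85184) + (3388) + (154) + (-2) = -81644; answer -81644
Stage 2: W1 = -81644; w = 29; T(3) = 2*(-7) - 2*(34) + 3*(29) = 5; iterating: T(3)=5, T(4)=126, T(5)=221, T(6)=205, T(7)=346, T(8)=945, T(9)=1813, T(10)=2774, T(11)=4757; answer 4757
Stage 3: W2 = 4757; m = 32785; 32785 = 5 * 79 * 83; number of divisors = (1+1) * (1+1) * (1+1) = 8; answer 8
Stage 4: W3 = 8; c = 6; total draws C(16,6) = 8008; complement C(8,6) = 28; favorable 8008 - 28 = 7980; P = 285/286; answer 285/286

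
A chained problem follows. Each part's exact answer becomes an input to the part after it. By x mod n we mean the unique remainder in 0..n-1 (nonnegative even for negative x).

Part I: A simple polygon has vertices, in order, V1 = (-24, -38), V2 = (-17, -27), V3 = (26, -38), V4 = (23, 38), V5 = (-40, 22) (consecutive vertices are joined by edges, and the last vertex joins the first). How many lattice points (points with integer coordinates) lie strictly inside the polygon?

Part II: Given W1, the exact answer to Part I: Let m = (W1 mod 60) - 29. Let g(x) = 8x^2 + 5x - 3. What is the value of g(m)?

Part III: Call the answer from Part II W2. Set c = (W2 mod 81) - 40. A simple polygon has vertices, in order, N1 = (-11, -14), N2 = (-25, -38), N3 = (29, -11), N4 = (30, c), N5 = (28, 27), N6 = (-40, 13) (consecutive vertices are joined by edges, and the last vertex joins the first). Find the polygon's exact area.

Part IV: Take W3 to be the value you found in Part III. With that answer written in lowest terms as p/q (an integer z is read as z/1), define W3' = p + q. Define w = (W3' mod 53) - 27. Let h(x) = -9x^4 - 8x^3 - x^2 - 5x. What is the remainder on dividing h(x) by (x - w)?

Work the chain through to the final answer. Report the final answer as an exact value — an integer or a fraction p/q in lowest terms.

Part I: cross terms: (-24*-27 - -17*-38)=2, (-17*-38 - 26*-27)=1348, (26*38 - 23*-38)=1862, (23*22 - -40*38)=2026, (-40*-38 - -24*22)=2048; twice the area = |7286| = 7286; area = 3643; boundary points = 1 + 1 + 1 + 1 + 4 = 8; strictly interior points = area - boundary/2 + 1 = 3640; answer 3640
Part II: W1 = 3640; m = 11; 8*(11)^2 + 5*(11)^1 - 3 = (968) + (55) + (-3) = 1020; answer 1020
Part III: W2 = 1020; c = 8; cross terms: (-11*-38 - -25*-14)=68, (-25*-11 - 29*-38)=1377, (29*8 - 30*-11)=562, (30*27 - 28*8)=586, (28*13 - -40*27)=1444, (-40*-14 - -11*13)=703; twice the area = |4740| = 4740; area = 2370; answer 2370
Part IV: W3 = 2370; threaded value p + q = 2371; w = 12; remainder = value at the root: -9*(12)^4 - 8*(12)^3 - 1*(12)^2 - 5*(12)^1 = (-186624) + (-13824) + (-144) + (-60) = -200652; answer -200652

-200652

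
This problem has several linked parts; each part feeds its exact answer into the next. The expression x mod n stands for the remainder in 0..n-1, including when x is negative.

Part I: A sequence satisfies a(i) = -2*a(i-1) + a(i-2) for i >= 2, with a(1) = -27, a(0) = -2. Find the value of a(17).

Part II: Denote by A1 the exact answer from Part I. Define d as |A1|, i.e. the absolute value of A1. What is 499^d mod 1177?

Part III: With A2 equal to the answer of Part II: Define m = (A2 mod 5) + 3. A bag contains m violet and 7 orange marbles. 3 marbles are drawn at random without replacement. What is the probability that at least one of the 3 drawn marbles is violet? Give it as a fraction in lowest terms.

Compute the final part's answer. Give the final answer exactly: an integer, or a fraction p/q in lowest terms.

Part I: a(2) = -2*(-27) + 1*(-2) = 52; iterating: a(2)=52, a(3)=-131, a(4)=314, a(5)=-759, a(6)=1832, a(7)=-4423, a(8)=10678, a(9)=-25779, a(10)=62236, a(11)=-150251, a(12)=362738, a(13)=-875727, a(14)=2114192, a(15)=-5104111, a(16)=12322414, a(17)=-29748939; answer -29748939
Part II: A1 = -29748939; d = 29748939; squarings mod 1177: 499^1=499, 499^2=654, 499^4=465, 499^8=834, 499^16=1126, 499^32=247, 499^64=982, 499^128=361, 499^256=851, 499^512=346, 499^1024=839, 499^2048=75, 499^4096=917, 499^8192=511, 499^16384=1004, 499^32768=504, 499^65536=961, 499^131072=753, 499^262144=872, 499^524288=42, 499^1048576=587, 499^2097152=885, 499^4194304=520, 499^8388608=867, 499^16777216=763; 499^29748939 = 499^1 * 499^2 * 499^8 * 499^64 * 499^128 * 499^512 * 499^1024 * 499^2048 * 499^8192 * 499^16384 * 499^32768 * 499^65536 * 499^262144 * 499^4194304 * 499^8388608 * 499^16777216 = 894 (mod 1177); answer 894
Part III: A2 = 894; m = 7; total draws C(14,3) = 364; complement C(7,3) = 35; favorable 364 - 35 = 329; P = 47/52; answer 47/52

47/52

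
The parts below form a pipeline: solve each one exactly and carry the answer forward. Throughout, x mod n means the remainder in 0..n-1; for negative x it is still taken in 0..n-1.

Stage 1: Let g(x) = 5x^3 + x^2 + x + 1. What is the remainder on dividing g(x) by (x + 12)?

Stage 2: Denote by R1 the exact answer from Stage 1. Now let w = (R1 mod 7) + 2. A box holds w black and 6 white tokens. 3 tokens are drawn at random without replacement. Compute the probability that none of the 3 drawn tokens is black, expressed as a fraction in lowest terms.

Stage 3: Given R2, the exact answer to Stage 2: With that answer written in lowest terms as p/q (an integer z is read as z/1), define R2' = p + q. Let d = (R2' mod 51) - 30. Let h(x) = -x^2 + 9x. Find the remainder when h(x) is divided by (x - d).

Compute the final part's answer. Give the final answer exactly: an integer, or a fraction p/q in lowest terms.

Stage 1: remainder = value at the root: 5*(-12)^3 + 1*(-12)^2 + 1*(-12)^1 + 1 = (-8640) + (144) + (-12) + (1) = -8507; answer -8507
Stage 2: R1 = -8507; w = 7; total draws C(13,3) = 286; favorable C(6,3) = 20; P = 10/143; answer 10/143
Stage 3: R2 = 10/143; threaded value p + q = 153; d = -30; remainder = value at the root: -1*(-30)^2 + 9*(-30)^1 = (-900) + (-270) = -1170; answer -1170

-1170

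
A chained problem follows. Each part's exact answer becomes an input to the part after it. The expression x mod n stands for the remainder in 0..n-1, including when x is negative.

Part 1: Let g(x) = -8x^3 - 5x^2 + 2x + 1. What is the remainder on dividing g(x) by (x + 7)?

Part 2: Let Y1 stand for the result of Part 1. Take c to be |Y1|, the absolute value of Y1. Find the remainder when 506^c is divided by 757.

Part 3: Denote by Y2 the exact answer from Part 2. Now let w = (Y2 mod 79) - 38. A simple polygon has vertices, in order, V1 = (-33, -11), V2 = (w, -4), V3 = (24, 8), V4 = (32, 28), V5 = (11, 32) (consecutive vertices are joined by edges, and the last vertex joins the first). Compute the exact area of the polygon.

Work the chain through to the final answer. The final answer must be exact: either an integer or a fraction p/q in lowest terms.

Part 1: remainder = value at the root: -8*(-7)^3 - 5*(-7)^2 + 2*(-7)^1 + 1 = (2744) + (-245) + (-14) + (1) = 2486; answer 2486
Part 2: Y1 = 2486; c = 2486; squarings mod 757: 506^1=506, 506^2=170, 506^4=134, 506^8=545, 506^16=281, 506^32=233, 506^64=542, 506^128=48, 506^256=33, 506^512=332, 506^1024=459, 506^2048=235; 506^2486 = 506^2 * 506^4 * 506^16 * 506^32 * 506^128 * 506^256 * 506^2048 = 363 (mod 757); answer 363
Part 3: Y2 = 363; w = 9; cross terms: (-33*-4 - 9*-11)=231, (9*8 - 24*-4)=168, (24*28 - 32*8)=416, (32*32 - 11*28)=716, (11*-11 - -33*32)=935; twice the area = |2466| = 2466; area = 1233; answer 1233

1233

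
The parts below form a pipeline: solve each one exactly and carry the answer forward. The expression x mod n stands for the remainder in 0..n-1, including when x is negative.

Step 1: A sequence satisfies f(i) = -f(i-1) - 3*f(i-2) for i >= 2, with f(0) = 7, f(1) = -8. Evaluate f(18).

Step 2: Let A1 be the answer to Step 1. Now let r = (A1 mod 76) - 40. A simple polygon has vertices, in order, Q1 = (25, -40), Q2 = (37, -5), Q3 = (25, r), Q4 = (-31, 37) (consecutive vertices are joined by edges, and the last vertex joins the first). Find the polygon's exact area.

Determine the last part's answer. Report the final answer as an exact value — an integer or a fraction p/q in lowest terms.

Step 1: f(2) = -1*(-8) - 3*(7) = -13; iterating: f(2)=-13, f(3)=37, f(4)=2, f(5)=-113, f(6)=107, f(7)=232, f(8)=-553, f(9)=-143, f(10)=1802, f(11)=-1373, f(12)=-4033, f(13)=8152, f(14)=3947, f(15)=-28403, f(16)=16562, f(17)=68647, f(18)=-118333; answer -118333
Step 2: A1 = -118333; r = 35; cross terms: (25*-5 - 37*-40)=1355, (37*35 - 25*-5)=1420, (25*37 - -31*35)=2010, (-31*-40 - 25*37)=315; twice the area = |5100| = 5100; area = 2550; answer 2550

2550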